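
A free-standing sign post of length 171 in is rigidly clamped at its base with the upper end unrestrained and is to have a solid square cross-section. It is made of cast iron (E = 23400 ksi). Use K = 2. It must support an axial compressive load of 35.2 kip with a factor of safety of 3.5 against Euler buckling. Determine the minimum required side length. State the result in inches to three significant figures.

Required P_cr = n·P = 3.5 × 35.2 = 123.2 kip
L_e = K·L = 2 × 171 = 342.0 in
Required I = P_cr·L_e²/(π²E) = 1.232×10^5 × 342.0² / (π² × 2.34×10^7) = 62.39 in⁴
Solid square: I = a⁴/12  ⇒  a = (12I)^(1/4) = (12×62.39)^(1/4) = 5.23 in

a ≈ 5.23 in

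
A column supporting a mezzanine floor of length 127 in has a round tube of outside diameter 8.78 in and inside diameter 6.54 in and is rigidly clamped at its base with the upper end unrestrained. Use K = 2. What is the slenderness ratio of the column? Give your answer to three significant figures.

λ ≈ 92.8

d_o = 8.78 in, d_i = 6.54 in
I = π(d_o⁴ − d_i⁴)/64 = π(8.78⁴ − 6.540⁴)/64 = 201.9 in⁴
A = 26.95 in²;  r_min = √(I/A) = √(201.9/26.95) = 2.737 in
L_e = K·L = 2 × 127 = 254.0 in
λ = L_e / r_min = 254.00 / 2.737 = 92.8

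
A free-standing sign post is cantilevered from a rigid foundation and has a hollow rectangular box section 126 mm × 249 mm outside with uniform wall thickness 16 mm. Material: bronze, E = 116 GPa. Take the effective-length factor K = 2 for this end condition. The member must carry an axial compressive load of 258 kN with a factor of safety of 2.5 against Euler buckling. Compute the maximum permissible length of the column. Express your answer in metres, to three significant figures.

L_max ≈ 3.43 m

Inner dimensions: h_i = 249 − 2×16 = 217.0 mm, b_i = 126 − 2×16 = 94.00 mm
Weak-axis I_min = (h_o·b_o³ − h_i·b_i³)/12 with b_o = 126, b_i = 94.00 mm (shorter outer/inner sides).
I_min = (249×126³ − 217.0×94.00³)/12 = 2.649×10^7 mm⁴
I = 2.649×10^-5 m⁴
Required critical load P_cr = n·P = 2.5 × 258 = 645.0 kN = 6.450×10^5 N
From P_cr = π²EI/(K·L)²:  L = (1/K)·√(π²EI/P_cr) = (1/2)·√(π²×1.16×10^11×2.649×10^-5/6.450×10^5)
L = 3.43 m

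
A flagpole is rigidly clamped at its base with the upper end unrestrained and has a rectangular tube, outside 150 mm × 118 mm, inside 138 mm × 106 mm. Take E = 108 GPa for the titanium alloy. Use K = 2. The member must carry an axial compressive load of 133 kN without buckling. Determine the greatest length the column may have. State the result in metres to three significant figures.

Weak-axis I_min = (h_o·b_o³ − h_i·b_i³)/12 with b_o = 118, b_i = 106.0 mm (shorter outer/inner sides).
I_min = (150×118³ − 138.0×106.0³)/12 = 6.841×10^6 mm⁴
I = 6.841×10^-6 m⁴
At the buckling limit P_cr = P = 1.330×10^5 N
From P_cr = π²EI/(K·L)²:  L = (1/K)·√(π²EI/P_cr) = (1/2)·√(π²×1.08×10^11×6.841×10^-6/1.330×10^5)
L = 3.70 m

L_max ≈ 3.70 m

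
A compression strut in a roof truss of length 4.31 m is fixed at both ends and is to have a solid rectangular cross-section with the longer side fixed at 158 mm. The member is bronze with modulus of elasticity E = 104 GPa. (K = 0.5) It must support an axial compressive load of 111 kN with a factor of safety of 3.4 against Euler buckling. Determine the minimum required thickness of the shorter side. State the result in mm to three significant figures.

b ≈ 50.6 mm

Required P_cr = n·P = 3.4 × 111 = 377.4 kN
L_e = K·L = 0.5 × 4.31 = 2.155 m
Required I = P_cr·L_e²/(π²E) = 3.774×10^5 × 2.155² / (π² × 1.04×10^11) = 1.708×10^-6 m⁴
I_req = 1.708×10^6 mm⁴
Rectangle, weak axis: I_min = h·b³/12 with h = 158 mm fixed  ⇒  b = (12I/h)^(1/3) = 50.6 mm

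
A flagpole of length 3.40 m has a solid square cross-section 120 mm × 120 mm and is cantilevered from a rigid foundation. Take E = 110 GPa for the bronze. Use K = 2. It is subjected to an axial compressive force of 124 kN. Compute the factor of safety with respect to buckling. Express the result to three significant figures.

n ≈ 3.27

I = a⁴/12 = 120⁴/12 = 1.728×10^7 mm⁴
I = 1.728×10^7 mm⁴ = 1.728×10^-5 m⁴
Effective length L_e = K·L = 2 × 3.40 = 6.800 m
P_cr = π²EI / L_e² = π² × 110×10⁹ × 1.728×10^-5 / 6.800² = 4.057×10^5 N
Factor of safety n = P_cr / P = 405.71 / 124 = 3.27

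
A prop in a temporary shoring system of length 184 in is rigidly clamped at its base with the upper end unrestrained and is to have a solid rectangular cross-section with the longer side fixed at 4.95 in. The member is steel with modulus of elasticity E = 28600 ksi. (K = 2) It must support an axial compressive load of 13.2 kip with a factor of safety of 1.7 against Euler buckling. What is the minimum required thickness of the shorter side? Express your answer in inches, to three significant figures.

b ≈ 2.97 in

Required P_cr = n·P = 1.7 × 13.2 = 22.44 kip
L_e = K·L = 2 × 184 = 368.0 in
Required I = P_cr·L_e²/(π²E) = 2.244×10^4 × 368.0² / (π² × 2.86×10^7) = 10.77 in⁴
Rectangle, weak axis: I_min = h·b³/12 with h = 4.95 in fixed  ⇒  b = (12I/h)^(1/3) = 2.97 in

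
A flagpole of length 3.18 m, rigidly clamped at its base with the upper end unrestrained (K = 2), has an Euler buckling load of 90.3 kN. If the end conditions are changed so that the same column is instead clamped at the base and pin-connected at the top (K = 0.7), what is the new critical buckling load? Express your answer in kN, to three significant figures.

P_cr ≈ 737 kN

P_cr ∝ 1/K², so P_cr,new = P_cr,old × (K_old/K_new)² = 90.3 × (2/0.7)²
= 90.3 × 8.163 = 737 kN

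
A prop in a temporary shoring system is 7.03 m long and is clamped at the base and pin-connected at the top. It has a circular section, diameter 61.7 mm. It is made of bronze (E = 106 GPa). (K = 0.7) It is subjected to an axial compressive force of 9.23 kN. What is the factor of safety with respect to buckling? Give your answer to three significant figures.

I = πd⁴/64 = π×61.7⁴/64 = 7.114×10^5 mm⁴
I = 7.114×10^5 mm⁴ = 7.114×10^-7 m⁴
Effective length L_e = K·L = 0.7 × 7.03 = 4.921 m
P_cr = π²EI / L_e² = π² × 106×10⁹ × 7.114×10^-7 / 4.921² = 3.073×10^4 N
Factor of safety n = P_cr / P = 30.733 / 9.23 = 3.33

n ≈ 3.33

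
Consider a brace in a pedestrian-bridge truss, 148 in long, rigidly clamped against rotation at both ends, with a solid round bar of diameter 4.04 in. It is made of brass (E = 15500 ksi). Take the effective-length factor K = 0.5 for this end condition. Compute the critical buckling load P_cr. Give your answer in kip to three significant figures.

I = πd⁴/64 = π×4.04⁴/64 = 13.08 in⁴
Effective length L_e = K·L = 0.5 × 148 = 74.00 in
P_cr = π²EI / L_e² = π² × 15500×10³ × 13.08 / 74.00² = 3.653×10^5 lb

P_cr ≈ 365 kip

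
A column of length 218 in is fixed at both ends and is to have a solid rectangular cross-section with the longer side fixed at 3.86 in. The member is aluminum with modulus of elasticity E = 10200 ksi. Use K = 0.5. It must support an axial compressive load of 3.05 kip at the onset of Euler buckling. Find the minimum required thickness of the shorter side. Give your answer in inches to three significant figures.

b ≈ 1.04 in

L_e = K·L = 0.5 × 218 = 109.0 in
Required I = P_cr·L_e²/(π²E) = 3.050×10^3 × 109.0² / (π² × 1.02×10^7) = 0.3600 in⁴
Rectangle, weak axis: I_min = h·b³/12 with h = 3.86 in fixed  ⇒  b = (12I/h)^(1/3) = 1.04 in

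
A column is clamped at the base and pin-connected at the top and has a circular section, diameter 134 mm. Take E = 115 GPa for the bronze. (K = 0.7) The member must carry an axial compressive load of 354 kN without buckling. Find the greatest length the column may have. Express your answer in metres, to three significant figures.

I = πd⁴/64 = π×134⁴/64 = 1.583×10^7 mm⁴
I = 1.583×10^-5 m⁴
At the buckling limit P_cr = P = 3.540×10^5 N
From P_cr = π²EI/(K·L)²:  L = (1/K)·√(π²EI/P_cr) = (1/0.7)·√(π²×1.15×10^11×1.583×10^-5/3.540×10^5)
L = 10.2 m

L_max ≈ 10.2 m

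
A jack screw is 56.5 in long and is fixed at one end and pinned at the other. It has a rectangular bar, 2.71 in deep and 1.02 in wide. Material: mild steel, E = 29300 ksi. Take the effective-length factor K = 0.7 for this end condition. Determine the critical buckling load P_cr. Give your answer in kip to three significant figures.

P_cr ≈ 44.3 kip

Buckling occurs about the weak axis: I_min = h·b³/12 with b = 1.02 in (the shorter side).
I_min = 2.71×1.02³/12 = 0.2397 in⁴
Effective length L_e = K·L = 0.7 × 56.5 = 39.55 in
P_cr = π²EI / L_e² = π² × 29300×10³ × 0.2397 / 39.55² = 4.431×10^4 lb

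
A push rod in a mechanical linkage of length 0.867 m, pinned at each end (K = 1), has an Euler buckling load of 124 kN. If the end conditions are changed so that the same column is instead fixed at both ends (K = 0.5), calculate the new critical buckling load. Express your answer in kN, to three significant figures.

P_cr ∝ 1/K², so P_cr,new = P_cr,old × (K_old/K_new)² = 124 × (1/0.5)²
= 124 × 4.000 = 496 kN

P_cr ≈ 496 kN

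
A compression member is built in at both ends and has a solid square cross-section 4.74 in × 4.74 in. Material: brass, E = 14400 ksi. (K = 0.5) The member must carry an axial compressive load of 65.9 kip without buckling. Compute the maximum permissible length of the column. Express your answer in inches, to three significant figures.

L_max ≈ 602 in

I = a⁴/12 = 4.74⁴/12 = 42.07 in⁴
At the buckling limit P_cr = P = 6.590×10^4 lb
From P_cr = π²EI/(K·L)²:  L = (1/K)·√(π²EI/P_cr) = (1/0.5)·√(π²×1.44×10^7×42.07/6.590×10^4)
L = 602 in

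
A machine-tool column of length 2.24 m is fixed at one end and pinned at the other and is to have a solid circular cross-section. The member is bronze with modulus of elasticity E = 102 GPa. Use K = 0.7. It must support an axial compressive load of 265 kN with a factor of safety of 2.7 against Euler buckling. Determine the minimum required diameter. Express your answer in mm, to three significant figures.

Required P_cr = n·P = 2.7 × 265 = 715.5 kN
L_e = K·L = 0.7 × 2.24 = 1.568 m
Required I = P_cr·L_e²/(π²E) = 7.155×10^5 × 1.568² / (π² × 1.02×10^11) = 1.747×10^-6 m⁴
I_req = 1.747×10^6 mm⁴
Solid circle: I = πd⁴/64  ⇒  d = (64I/π)^(1/4) = (64×1.747×10^6/π)^(1/4) = 77.2 mm

d ≈ 77.2 mm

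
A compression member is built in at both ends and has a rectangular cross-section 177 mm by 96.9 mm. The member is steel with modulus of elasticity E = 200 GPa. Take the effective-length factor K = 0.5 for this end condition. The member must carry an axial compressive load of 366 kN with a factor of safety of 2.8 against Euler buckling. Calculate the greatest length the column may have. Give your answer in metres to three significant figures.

L_max ≈ 10.2 m

Buckling occurs about the weak axis: I_min = h·b³/12 with b = 96.9 mm (the shorter side).
I_min = 177×96.9³/12 = 1.342×10^7 mm⁴
I = 1.342×10^-5 m⁴
Required critical load P_cr = n·P = 2.8 × 366 = 1025 kN = 1.025×10^6 N
From P_cr = π²EI/(K·L)²:  L = (1/K)·√(π²EI/P_cr) = (1/0.5)·√(π²×2.00×10^11×1.342×10^-5/1.025×10^6)
L = 10.2 m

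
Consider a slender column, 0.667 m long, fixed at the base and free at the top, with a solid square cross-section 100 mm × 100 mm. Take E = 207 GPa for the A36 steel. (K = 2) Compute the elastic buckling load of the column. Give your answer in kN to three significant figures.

P_cr ≈ 9570 kN

I = a⁴/12 = 100⁴/12 = 8.333×10^6 mm⁴
I = 8.333×10^6 mm⁴ = 8.333×10^-6 m⁴
Effective length L_e = K·L = 2 × 0.667 = 1.334 m
P_cr = π²EI / L_e² = π² × 207×10⁹ × 8.333×10^-6 / 1.334² = 9.567×10^6 N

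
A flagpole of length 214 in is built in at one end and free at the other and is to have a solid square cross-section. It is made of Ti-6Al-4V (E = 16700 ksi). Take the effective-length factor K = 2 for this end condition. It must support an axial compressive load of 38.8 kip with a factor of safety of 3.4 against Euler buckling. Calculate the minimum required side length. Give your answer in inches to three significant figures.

a ≈ 6.48 in

Required P_cr = n·P = 3.4 × 38.8 = 131.9 kip
L_e = K·L = 2 × 214 = 428.0 in
Required I = P_cr·L_e²/(π²E) = 1.319×10^5 × 428.0² / (π² × 1.67×10^7) = 146.6 in⁴
Solid square: I = a⁴/12  ⇒  a = (12I)^(1/4) = (12×146.6)^(1/4) = 6.48 in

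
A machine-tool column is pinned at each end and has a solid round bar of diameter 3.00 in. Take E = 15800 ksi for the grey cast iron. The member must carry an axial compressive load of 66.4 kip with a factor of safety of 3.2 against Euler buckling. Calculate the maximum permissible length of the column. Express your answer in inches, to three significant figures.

L_max ≈ 54.0 in

I = πd⁴/64 = π×3.00⁴/64 = 3.976 in⁴
Required critical load P_cr = n·P = 3.2 × 66.4 = 212.5 kip = 2.125×10^5 lb
From P_cr = π²EI/(K·L)²:  L = (1/K)·√(π²EI/P_cr) = (1/1)·√(π²×1.58×10^7×3.976/2.125×10^5)
L = 54.0 in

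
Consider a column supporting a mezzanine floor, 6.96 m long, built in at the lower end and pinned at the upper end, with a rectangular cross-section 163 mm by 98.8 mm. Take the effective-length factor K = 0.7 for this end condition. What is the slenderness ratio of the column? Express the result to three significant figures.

λ ≈ 171

For a rectangle r_min = b/√12 = 98.8/√12 = 28.52 mm
L_e = K·L = 0.7 × 6.96 m = 4.872 m = 4872.0 mm
λ = L_e / r_min = 4872.0 / 28.52 = 171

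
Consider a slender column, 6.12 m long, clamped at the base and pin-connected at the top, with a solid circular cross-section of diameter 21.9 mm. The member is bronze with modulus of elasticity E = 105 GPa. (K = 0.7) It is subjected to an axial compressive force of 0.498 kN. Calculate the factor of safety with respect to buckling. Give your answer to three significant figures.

n ≈ 1.28

I = πd⁴/64 = π×21.9⁴/64 = 1.129×10^4 mm⁴
I = 1.129×10^4 mm⁴ = 1.129×10^-8 m⁴
Effective length L_e = K·L = 0.7 × 6.12 = 4.284 m
P_cr = π²EI / L_e² = π² × 105×10⁹ × 1.129×10^-8 / 4.284² = 637.6 N
Factor of safety n = P_cr / P = 0.63758 / 0.498 = 1.28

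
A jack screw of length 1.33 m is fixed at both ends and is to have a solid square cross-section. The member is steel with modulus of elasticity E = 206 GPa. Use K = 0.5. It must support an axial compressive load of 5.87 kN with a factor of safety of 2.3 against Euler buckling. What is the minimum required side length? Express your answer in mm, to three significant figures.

a ≈ 13.7 mm

Required P_cr = n·P = 2.3 × 5.87 = 13.50 kN
L_e = K·L = 0.5 × 1.33 = 0.6650 m
Required I = P_cr·L_e²/(π²E) = 1.350×10^4 × 0.6650² / (π² × 2.06×10^11) = 2.937×10^-9 m⁴
I_req = 2.937×10^3 mm⁴
Solid square: I = a⁴/12  ⇒  a = (12I)^(1/4) = (12×2.937×10^3)^(1/4) = 13.7 mm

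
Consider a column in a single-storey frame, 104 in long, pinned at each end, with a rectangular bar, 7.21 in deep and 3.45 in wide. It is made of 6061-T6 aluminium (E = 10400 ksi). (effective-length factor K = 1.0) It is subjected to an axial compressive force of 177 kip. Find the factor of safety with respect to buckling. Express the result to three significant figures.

Buckling occurs about the weak axis: I_min = h·b³/12 with b = 3.45 in (the shorter side).
I_min = 7.21×3.45³/12 = 24.67 in⁴
Effective length L_e = K·L = 1 × 104 = 104.0 in
P_cr = π²EI / L_e² = π² × 10400×10³ × 24.67 / 104.0² = 2.341×10^5 lb
Factor of safety n = P_cr / P = 234.14 / 177 = 1.32

n ≈ 1.32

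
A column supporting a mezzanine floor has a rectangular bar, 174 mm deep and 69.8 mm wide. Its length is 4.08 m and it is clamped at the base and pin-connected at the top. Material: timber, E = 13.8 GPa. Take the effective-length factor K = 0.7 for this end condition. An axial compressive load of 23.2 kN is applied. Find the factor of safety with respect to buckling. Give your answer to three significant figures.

n ≈ 3.55

Buckling occurs about the weak axis: I_min = h·b³/12 with b = 69.8 mm (the shorter side).
I_min = 174×69.8³/12 = 4.931×10^6 mm⁴
I = 4.931×10^6 mm⁴ = 4.931×10^-6 m⁴
Effective length L_e = K·L = 0.7 × 4.08 = 2.856 m
P_cr = π²EI / L_e² = π² × 13.8×10⁹ × 4.931×10^-6 / 2.856² = 8.234×10^4 N
Factor of safety n = P_cr / P = 82.337 / 23.2 = 3.55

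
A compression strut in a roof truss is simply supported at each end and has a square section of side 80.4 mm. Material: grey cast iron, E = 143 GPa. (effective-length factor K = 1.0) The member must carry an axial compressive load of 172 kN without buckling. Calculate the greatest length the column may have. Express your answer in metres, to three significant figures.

I = a⁴/12 = 80.4⁴/12 = 3.482×10^6 mm⁴
I = 3.482×10^-6 m⁴
At the buckling limit P_cr = P = 1.720×10^5 N
From P_cr = π²EI/(K·L)²:  L = (1/K)·√(π²EI/P_cr) = (1/1)·√(π²×1.43×10^11×3.482×10^-6/1.720×10^5)
L = 5.35 m

L_max ≈ 5.35 m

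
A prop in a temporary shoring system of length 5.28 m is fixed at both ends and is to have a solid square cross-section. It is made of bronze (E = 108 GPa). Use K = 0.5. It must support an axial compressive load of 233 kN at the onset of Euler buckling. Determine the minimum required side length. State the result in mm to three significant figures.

L_e = K·L = 0.5 × 5.28 = 2.640 m
Required I = P_cr·L_e²/(π²E) = 2.330×10^5 × 2.640² / (π² × 1.08×10^11) = 1.523×10^-6 m⁴
I_req = 1.523×10^6 mm⁴
Solid square: I = a⁴/12  ⇒  a = (12I)^(1/4) = (12×1.523×10^6)^(1/4) = 65.4 mm

a ≈ 65.4 mm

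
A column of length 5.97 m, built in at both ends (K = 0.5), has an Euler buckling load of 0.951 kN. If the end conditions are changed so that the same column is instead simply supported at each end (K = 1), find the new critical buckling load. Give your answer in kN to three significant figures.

P_cr ∝ 1/K², so P_cr,new = P_cr,old × (K_old/K_new)² = 0.951 × (0.5/1)²
= 0.951 × 0.2500 = 0.238 kN

P_cr ≈ 0.238 kN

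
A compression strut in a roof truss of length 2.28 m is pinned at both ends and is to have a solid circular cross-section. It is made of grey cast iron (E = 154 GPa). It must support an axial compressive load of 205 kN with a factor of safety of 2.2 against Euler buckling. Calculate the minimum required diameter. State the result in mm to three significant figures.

Required P_cr = n·P = 2.2 × 205 = 451.0 kN
L_e = K·L = 1 × 2.28 = 2.280 m
Required I = P_cr·L_e²/(π²E) = 4.510×10^5 × 2.280² / (π² × 1.54×10^11) = 1.543×10^-6 m⁴
I_req = 1.543×10^6 mm⁴
Solid circle: I = πd⁴/64  ⇒  d = (64I/π)^(1/4) = (64×1.543×10^6/π)^(1/4) = 74.9 mm

d ≈ 74.9 mm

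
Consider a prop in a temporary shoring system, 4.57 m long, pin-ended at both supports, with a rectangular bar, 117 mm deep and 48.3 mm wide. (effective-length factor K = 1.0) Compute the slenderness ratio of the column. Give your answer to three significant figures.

λ ≈ 328

For a rectangle r_min = b/√12 = 48.3/√12 = 13.94 mm
L_e = K·L = 1 × 4.57 m = 4.570 m = 4570.0 mm
λ = L_e / r_min = 4570.0 / 13.94 = 328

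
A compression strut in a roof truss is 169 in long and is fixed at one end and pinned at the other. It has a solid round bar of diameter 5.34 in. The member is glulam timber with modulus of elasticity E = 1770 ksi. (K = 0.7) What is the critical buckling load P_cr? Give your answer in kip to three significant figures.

P_cr ≈ 49.8 kip

I = πd⁴/64 = π×5.34⁴/64 = 39.91 in⁴
Effective length L_e = K·L = 0.7 × 169 = 118.3 in
P_cr = π²EI / L_e² = π² × 1770×10³ × 39.91 / 118.3² = 4.982×10^4 lb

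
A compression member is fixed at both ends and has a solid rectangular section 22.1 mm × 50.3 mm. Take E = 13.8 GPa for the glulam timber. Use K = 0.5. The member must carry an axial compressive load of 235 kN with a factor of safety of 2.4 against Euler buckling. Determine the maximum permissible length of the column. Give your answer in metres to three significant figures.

Buckling occurs about the weak axis: I_min = h·b³/12 with b = 22.1 mm (the shorter side).
I_min = 50.3×22.1³/12 = 4.524×10^4 mm⁴
I = 4.524×10^-8 m⁴
Required critical load P_cr = n·P = 2.4 × 235 = 564.0 kN = 5.640×10^5 N
From P_cr = π²EI/(K·L)²:  L = (1/K)·√(π²EI/P_cr) = (1/0.5)·√(π²×1.38×10^10×4.524×10^-8/5.640×10^5)
L = 0.209 m

L_max ≈ 0.209 m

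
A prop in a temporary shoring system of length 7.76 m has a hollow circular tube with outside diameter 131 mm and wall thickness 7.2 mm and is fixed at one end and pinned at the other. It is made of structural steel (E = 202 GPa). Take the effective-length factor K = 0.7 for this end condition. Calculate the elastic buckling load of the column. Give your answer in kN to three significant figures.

P_cr ≈ 364 kN

Inner diameter d_i = 131 − 2×7.2 = 116.6 mm
I = π(d_o⁴ − d_i⁴)/64 = π(131⁴ − 116.6⁴)/64 = 5.383×10^6 mm⁴
I = 5.383×10^6 mm⁴ = 5.383×10^-6 m⁴
Effective length L_e = K·L = 0.7 × 7.76 = 5.432 m
P_cr = π²EI / L_e² = π² × 202×10⁹ × 5.383×10^-6 / 5.432² = 3.637×10^5 N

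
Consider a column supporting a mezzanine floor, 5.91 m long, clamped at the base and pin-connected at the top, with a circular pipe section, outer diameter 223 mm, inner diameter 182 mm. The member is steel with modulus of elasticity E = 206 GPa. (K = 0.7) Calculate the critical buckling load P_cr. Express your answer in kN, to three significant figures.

P_cr ≈ 8020 kN

d_o = 223 mm, d_i = 182 mm
I = π(d_o⁴ − d_i⁴)/64 = π(223⁴ − 182.0⁴)/64 = 6.753×10^7 mm⁴
I = 6.753×10^7 mm⁴ = 6.753×10^-5 m⁴
Effective length L_e = K·L = 0.7 × 5.91 = 4.137 m
P_cr = π²EI / L_e² = π² × 206×10⁹ × 6.753×10^-5 / 4.137² = 8.023×10^6 N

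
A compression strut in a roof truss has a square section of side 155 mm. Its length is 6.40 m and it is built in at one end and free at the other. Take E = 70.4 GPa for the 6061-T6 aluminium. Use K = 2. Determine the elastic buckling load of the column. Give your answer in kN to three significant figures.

P_cr ≈ 204 kN

I = a⁴/12 = 155⁴/12 = 4.810×10^7 mm⁴
I = 4.810×10^7 mm⁴ = 4.810×10^-5 m⁴
Effective length L_e = K·L = 2 × 6.40 = 12.80 m
P_cr = π²EI / L_e² = π² × 70.4×10⁹ × 4.810×10^-5 / 12.80² = 2.040×10^5 N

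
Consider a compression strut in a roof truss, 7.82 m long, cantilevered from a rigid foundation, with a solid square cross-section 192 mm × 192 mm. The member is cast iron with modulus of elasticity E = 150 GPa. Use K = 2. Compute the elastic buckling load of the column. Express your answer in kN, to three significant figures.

P_cr ≈ 685 kN

I = a⁴/12 = 192⁴/12 = 1.132×10^8 mm⁴
I = 1.132×10^8 mm⁴ = 1.132×10^-4 m⁴
Effective length L_e = K·L = 2 × 7.82 = 15.64 m
P_cr = π²EI / L_e² = π² × 150×10⁹ × 1.132×10^-4 / 15.64² = 6.854×10^5 N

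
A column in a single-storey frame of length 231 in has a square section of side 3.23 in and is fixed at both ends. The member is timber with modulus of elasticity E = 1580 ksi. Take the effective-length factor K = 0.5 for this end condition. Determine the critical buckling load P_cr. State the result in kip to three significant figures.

I = a⁴/12 = 3.23⁴/12 = 9.070 in⁴
Effective length L_e = K·L = 0.5 × 231 = 115.5 in
P_cr = π²EI / L_e² = π² × 1580×10³ × 9.070 / 115.5² = 1.060×10^4 lb

P_cr ≈ 10.6 kip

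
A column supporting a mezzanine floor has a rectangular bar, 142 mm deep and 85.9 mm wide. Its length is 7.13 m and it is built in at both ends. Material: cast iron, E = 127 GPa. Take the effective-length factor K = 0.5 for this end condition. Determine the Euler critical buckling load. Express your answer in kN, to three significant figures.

P_cr ≈ 740 kN

Buckling occurs about the weak axis: I_min = h·b³/12 with b = 85.9 mm (the shorter side).
I_min = 142×85.9³/12 = 7.500×10^6 mm⁴
I = 7.500×10^6 mm⁴ = 7.500×10^-6 m⁴
Effective length L_e = K·L = 0.5 × 7.13 = 3.565 m
P_cr = π²EI / L_e² = π² × 127×10⁹ × 7.500×10^-6 / 3.565² = 7.397×10^5 N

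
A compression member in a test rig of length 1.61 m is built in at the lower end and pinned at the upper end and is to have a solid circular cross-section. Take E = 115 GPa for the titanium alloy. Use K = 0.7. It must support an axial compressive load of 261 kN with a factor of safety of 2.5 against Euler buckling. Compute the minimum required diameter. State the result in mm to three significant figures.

Required P_cr = n·P = 2.5 × 261 = 652.5 kN
L_e = K·L = 0.7 × 1.61 = 1.127 m
Required I = P_cr·L_e²/(π²E) = 6.525×10^5 × 1.127² / (π² × 1.15×10^11) = 7.302×10^-7 m⁴
I_req = 7.302×10^5 mm⁴
Solid circle: I = πd⁴/64  ⇒  d = (64I/π)^(1/4) = (64×7.302×10^5/π)^(1/4) = 62.1 mm

d ≈ 62.1 mm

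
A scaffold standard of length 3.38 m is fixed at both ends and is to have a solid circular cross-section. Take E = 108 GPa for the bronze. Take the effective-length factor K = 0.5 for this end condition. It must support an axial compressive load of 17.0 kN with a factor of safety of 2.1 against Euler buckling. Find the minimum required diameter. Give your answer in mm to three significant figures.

Required P_cr = n·P = 2.1 × 17.0 = 35.70 kN
L_e = K·L = 0.5 × 3.38 = 1.690 m
Required I = P_cr·L_e²/(π²E) = 3.570×10^4 × 1.690² / (π² × 1.08×10^11) = 9.566×10^-8 m⁴
I_req = 9.566×10^4 mm⁴
Solid circle: I = πd⁴/64  ⇒  d = (64I/π)^(1/4) = (64×9.566×10^4/π)^(1/4) = 37.4 mm

d ≈ 37.4 mm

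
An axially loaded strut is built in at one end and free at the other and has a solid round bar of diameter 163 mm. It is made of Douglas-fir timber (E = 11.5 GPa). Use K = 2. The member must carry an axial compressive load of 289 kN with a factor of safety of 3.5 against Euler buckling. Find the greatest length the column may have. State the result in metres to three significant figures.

I = πd⁴/64 = π×163⁴/64 = 3.465×10^7 mm⁴
I = 3.465×10^-5 m⁴
Required critical load P_cr = n·P = 3.5 × 289 = 1012 kN = 1.012×10^6 N
From P_cr = π²EI/(K·L)²:  L = (1/K)·√(π²EI/P_cr) = (1/2)·√(π²×1.15×10^10×3.465×10^-5/1.012×10^6)
L = 0.986 m

L_max ≈ 0.986 m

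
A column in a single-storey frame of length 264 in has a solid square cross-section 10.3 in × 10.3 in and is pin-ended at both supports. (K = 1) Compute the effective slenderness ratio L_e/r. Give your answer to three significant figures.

λ ≈ 88.8

For a square r = a/√12 = 10.3/√12 = 2.973 in
L_e = K·L = 1 × 264 = 264.0 in
λ = L_e / r_min = 264.00 / 2.973 = 88.8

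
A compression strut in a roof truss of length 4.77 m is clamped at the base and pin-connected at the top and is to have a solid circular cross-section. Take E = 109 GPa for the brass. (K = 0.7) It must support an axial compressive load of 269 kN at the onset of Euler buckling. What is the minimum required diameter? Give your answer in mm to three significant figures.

L_e = K·L = 0.7 × 4.77 = 3.339 m
Required I = P_cr·L_e²/(π²E) = 2.690×10^5 × 3.339² / (π² × 1.09×10^11) = 2.788×10^-6 m⁴
I_req = 2.788×10^6 mm⁴
Solid circle: I = πd⁴/64  ⇒  d = (64I/π)^(1/4) = (64×2.788×10^6/π)^(1/4) = 86.8 mm

d ≈ 86.8 mm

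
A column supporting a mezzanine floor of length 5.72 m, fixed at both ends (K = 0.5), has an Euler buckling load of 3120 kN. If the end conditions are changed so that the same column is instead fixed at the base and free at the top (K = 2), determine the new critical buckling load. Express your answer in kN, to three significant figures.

P_cr ≈ 195 kN

P_cr ∝ 1/K², so P_cr,new = P_cr,old × (K_old/K_new)² = 3120 × (0.5/2)²
= 3120 × 0.06250 = 195 kN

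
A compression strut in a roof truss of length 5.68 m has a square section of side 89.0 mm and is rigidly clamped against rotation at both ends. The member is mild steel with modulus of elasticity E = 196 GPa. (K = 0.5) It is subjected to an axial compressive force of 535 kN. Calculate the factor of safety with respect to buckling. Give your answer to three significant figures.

I = a⁴/12 = 89.0⁴/12 = 5.229×10^6 mm⁴
I = 5.229×10^6 mm⁴ = 5.229×10^-6 m⁴
Effective length L_e = K·L = 0.5 × 5.68 = 2.840 m
P_cr = π²EI / L_e² = π² × 196×10⁹ × 5.229×10^-6 / 2.840² = 1.254×10^6 N
Factor of safety n = P_cr / P = 1254.0 / 535 = 2.34

n ≈ 2.34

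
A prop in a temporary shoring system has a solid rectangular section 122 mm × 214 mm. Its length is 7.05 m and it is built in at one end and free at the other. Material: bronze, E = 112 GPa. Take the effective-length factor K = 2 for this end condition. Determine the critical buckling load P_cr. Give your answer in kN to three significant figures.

P_cr ≈ 180 kN

Buckling occurs about the weak axis: I_min = h·b³/12 with b = 122 mm (the shorter side).
I_min = 214×122³/12 = 3.238×10^7 mm⁴
I = 3.238×10^7 mm⁴ = 3.238×10^-5 m⁴
Effective length L_e = K·L = 2 × 7.05 = 14.10 m
P_cr = π²EI / L_e² = π² × 112×10⁹ × 3.238×10^-5 / 14.10² = 1.800×10^5 N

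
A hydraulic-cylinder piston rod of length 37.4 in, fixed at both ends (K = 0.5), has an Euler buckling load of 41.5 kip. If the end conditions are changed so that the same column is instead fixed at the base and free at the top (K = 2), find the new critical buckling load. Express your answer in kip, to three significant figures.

P_cr ≈ 2.59 kip

P_cr ∝ 1/K², so P_cr,new = P_cr,old × (K_old/K_new)² = 41.5 × (0.5/2)²
= 41.5 × 0.06250 = 2.59 kip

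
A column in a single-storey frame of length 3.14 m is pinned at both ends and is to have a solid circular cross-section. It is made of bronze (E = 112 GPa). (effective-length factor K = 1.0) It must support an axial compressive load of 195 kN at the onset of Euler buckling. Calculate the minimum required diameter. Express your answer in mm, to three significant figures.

L_e = K·L = 1 × 3.14 = 3.140 m
Required I = P_cr·L_e²/(π²E) = 1.950×10^5 × 3.140² / (π² × 1.12×10^11) = 1.739×10^-6 m⁴
I_req = 1.739×10^6 mm⁴
Solid circle: I = πd⁴/64  ⇒  d = (64I/π)^(1/4) = (64×1.739×10^6/π)^(1/4) = 77.2 mm

d ≈ 77.2 mm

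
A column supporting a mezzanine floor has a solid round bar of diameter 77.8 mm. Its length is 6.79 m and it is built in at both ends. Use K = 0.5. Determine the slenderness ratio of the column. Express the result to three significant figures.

λ ≈ 175

For a solid circle r = d/4 = 77.8/4 = 19.45 mm
L_e = K·L = 0.5 × 6.79 m = 3.395 m = 3395.0 mm
λ = L_e / r_min = 3395.0 / 19.45 = 175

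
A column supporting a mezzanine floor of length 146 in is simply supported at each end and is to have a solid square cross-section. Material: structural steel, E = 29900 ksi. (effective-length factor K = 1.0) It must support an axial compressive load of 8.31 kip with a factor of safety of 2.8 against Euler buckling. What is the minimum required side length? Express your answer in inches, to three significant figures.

Required P_cr = n·P = 2.8 × 8.31 = 23.27 kip
L_e = K·L = 1 × 146 = 146.0 in
Required I = P_cr·L_e²/(π²E) = 2.327×10^4 × 146.0² / (π² × 2.99×10^7) = 1.681 in⁴
Solid square: I = a⁴/12  ⇒  a = (12I)^(1/4) = (12×1.681)^(1/4) = 2.12 in

a ≈ 2.12 in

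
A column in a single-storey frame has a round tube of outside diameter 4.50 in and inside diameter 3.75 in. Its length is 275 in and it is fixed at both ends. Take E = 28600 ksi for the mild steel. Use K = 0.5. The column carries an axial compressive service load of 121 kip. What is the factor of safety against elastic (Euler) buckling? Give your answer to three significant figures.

d_o = 4.50 in, d_i = 3.75 in
I = π(d_o⁴ − d_i⁴)/64 = π(4.50⁴ − 3.750⁴)/64 = 10.42 in⁴
Effective length L_e = K·L = 0.5 × 275 = 137.5 in
P_cr = π²EI / L_e² = π² × 28600×10³ × 10.42 / 137.5² = 1.556×10^5 lb
Factor of safety n = P_cr / P = 155.60 / 121 = 1.29

n ≈ 1.29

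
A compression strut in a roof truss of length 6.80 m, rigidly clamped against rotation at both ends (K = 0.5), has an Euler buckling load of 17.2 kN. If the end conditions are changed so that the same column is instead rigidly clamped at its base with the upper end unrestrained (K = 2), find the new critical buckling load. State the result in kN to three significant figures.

P_cr ∝ 1/K², so P_cr,new = P_cr,old × (K_old/K_new)² = 17.2 × (0.5/2)²
= 17.2 × 0.06250 = 1.08 kN

P_cr ≈ 1.08 kN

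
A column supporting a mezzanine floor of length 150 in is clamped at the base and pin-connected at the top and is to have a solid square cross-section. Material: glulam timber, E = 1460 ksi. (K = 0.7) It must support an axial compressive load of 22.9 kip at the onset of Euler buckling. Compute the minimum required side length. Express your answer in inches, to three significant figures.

a ≈ 3.81 in

L_e = K·L = 0.7 × 150 = 105.0 in
Required I = P_cr·L_e²/(π²E) = 2.290×10^4 × 105.0² / (π² × 1.46×10^6) = 17.52 in⁴
Solid square: I = a⁴/12  ⇒  a = (12I)^(1/4) = (12×17.52)^(1/4) = 3.81 in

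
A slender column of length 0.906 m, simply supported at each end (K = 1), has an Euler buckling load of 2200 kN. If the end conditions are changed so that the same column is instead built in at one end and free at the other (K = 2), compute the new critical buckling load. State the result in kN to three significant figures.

P_cr ≈ 550 kN

P_cr ∝ 1/K², so P_cr,new = P_cr,old × (K_old/K_new)² = 2200 × (1/2)²
= 2200 × 0.2500 = 550 kN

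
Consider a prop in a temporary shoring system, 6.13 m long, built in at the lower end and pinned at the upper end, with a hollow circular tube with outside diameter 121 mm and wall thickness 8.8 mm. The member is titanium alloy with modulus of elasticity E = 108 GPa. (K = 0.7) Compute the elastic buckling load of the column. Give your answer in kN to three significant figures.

Inner diameter d_i = 121 − 2×8.8 = 103.4 mm
I = π(d_o⁴ − d_i⁴)/64 = π(121⁴ − 103.4⁴)/64 = 4.911×10^6 mm⁴
I = 4.911×10^6 mm⁴ = 4.911×10^-6 m⁴
Effective length L_e = K·L = 0.7 × 6.13 = 4.291 m
P_cr = π²EI / L_e² = π² × 108×10⁹ × 4.911×10^-6 / 4.291² = 2.843×10^5 N

P_cr ≈ 284 kN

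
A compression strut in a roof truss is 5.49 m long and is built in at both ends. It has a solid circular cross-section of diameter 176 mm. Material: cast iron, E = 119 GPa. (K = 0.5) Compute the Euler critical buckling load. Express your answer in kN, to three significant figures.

P_cr ≈ 7340 kN

I = πd⁴/64 = π×176⁴/64 = 4.710×10^7 mm⁴
I = 4.710×10^7 mm⁴ = 4.710×10^-5 m⁴
Effective length L_e = K·L = 0.5 × 5.49 = 2.745 m
P_cr = π²EI / L_e² = π² × 119×10⁹ × 4.710×10^-5 / 2.745² = 7.341×10^6 N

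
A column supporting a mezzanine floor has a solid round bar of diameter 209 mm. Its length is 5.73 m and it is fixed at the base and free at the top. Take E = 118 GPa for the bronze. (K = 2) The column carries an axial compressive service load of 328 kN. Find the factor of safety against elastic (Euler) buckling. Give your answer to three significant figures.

n ≈ 2.53

I = πd⁴/64 = π×209⁴/64 = 9.366×10^7 mm⁴
I = 9.366×10^7 mm⁴ = 9.366×10^-5 m⁴
Effective length L_e = K·L = 2 × 5.73 = 11.46 m
P_cr = π²EI / L_e² = π² × 118×10⁹ × 9.366×10^-5 / 11.46² = 8.306×10^5 N
Factor of safety n = P_cr / P = 830.55 / 328 = 2.53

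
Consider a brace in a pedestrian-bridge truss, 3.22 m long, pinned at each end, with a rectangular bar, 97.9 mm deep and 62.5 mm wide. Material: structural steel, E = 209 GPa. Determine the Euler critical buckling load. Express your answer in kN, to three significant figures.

Buckling occurs about the weak axis: I_min = h·b³/12 with b = 62.5 mm (the shorter side).
I_min = 97.9×62.5³/12 = 1.992×10^6 mm⁴
I = 1.992×10^6 mm⁴ = 1.992×10^-6 m⁴
Effective length L_e = K·L = 1 × 3.22 = 3.220 m
P_cr = π²EI / L_e² = π² × 209×10⁹ × 1.992×10^-6 / 3.220² = 3.963×10^5 N

P_cr ≈ 396 kN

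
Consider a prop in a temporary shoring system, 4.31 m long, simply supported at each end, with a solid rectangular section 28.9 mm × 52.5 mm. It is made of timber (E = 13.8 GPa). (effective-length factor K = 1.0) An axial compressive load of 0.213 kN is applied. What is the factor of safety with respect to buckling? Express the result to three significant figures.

Buckling occurs about the weak axis: I_min = h·b³/12 with b = 28.9 mm (the shorter side).
I_min = 52.5×28.9³/12 = 1.056×10^5 mm⁴
I = 1.056×10^5 mm⁴ = 1.056×10^-7 m⁴
Effective length L_e = K·L = 1 × 4.31 = 4.310 m
P_cr = π²EI / L_e² = π² × 13.8×10⁹ × 1.056×10^-7 / 4.310² = 774.3 N
Factor of safety n = P_cr / P = 0.77428 / 0.213 = 3.64

n ≈ 3.64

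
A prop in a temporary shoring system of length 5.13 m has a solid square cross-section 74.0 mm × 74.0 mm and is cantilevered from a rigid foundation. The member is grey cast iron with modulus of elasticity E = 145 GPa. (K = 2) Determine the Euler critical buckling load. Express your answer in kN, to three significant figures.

P_cr ≈ 34.0 kN

I = a⁴/12 = 74.0⁴/12 = 2.499×10^6 mm⁴
I = 2.499×10^6 mm⁴ = 2.499×10^-6 m⁴
Effective length L_e = K·L = 2 × 5.13 = 10.26 m
P_cr = π²EI / L_e² = π² × 145×10⁹ × 2.499×10^-6 / 10.26² = 3.397×10^4 N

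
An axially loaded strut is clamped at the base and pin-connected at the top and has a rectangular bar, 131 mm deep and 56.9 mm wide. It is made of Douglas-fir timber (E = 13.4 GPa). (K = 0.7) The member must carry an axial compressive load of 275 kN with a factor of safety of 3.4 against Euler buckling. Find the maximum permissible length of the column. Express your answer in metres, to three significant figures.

L_max ≈ 0.762 m

Buckling occurs about the weak axis: I_min = h·b³/12 with b = 56.9 mm (the shorter side).
I_min = 131×56.9³/12 = 2.011×10^6 mm⁴
I = 2.011×10^-6 m⁴
Required critical load P_cr = n·P = 3.4 × 275 = 935.0 kN = 9.350×10^5 N
From P_cr = π²EI/(K·L)²:  L = (1/K)·√(π²EI/P_cr) = (1/0.7)·√(π²×1.34×10^10×2.011×10^-6/9.350×10^5)
L = 0.762 m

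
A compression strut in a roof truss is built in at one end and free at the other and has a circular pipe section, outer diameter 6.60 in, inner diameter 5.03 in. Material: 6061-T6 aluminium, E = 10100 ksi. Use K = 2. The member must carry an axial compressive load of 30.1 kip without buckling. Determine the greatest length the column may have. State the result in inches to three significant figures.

L_max ≈ 226 in

d_o = 6.60 in, d_i = 5.03 in
I = π(d_o⁴ − d_i⁴)/64 = π(6.60⁴ − 5.030⁴)/64 = 61.72 in⁴
At the buckling limit P_cr = P = 3.010×10^4 lb
From P_cr = π²EI/(K·L)²:  L = (1/K)·√(π²EI/P_cr) = (1/2)·√(π²×1.01×10^7×61.72/3.010×10^4)
L = 226 in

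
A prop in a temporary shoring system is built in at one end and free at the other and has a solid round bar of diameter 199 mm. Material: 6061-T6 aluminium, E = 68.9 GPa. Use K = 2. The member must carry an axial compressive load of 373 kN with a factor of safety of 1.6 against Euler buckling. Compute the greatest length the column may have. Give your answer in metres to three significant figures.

L_max ≈ 4.68 m

I = πd⁴/64 = π×199⁴/64 = 7.698×10^7 mm⁴
I = 7.698×10^-5 m⁴
Required critical load P_cr = n·P = 1.6 × 373 = 596.8 kN = 5.968×10^5 N
From P_cr = π²EI/(K·L)²:  L = (1/K)·√(π²EI/P_cr) = (1/2)·√(π²×6.89×10^10×7.698×10^-5/5.968×10^5)
L = 4.68 m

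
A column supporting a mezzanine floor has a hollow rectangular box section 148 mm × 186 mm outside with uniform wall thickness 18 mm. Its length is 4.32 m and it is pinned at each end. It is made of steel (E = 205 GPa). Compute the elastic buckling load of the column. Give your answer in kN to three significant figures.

P_cr ≈ 3540 kN

Inner dimensions: h_i = 186 − 2×18 = 150.0 mm, b_i = 148 − 2×18 = 112.0 mm
Weak-axis I_min = (h_o·b_o³ − h_i·b_i³)/12 with b_o = 148, b_i = 112.0 mm (shorter outer/inner sides).
I_min = (186×148³ − 150.0×112.0³)/12 = 3.269×10^7 mm⁴
I = 3.269×10^7 mm⁴ = 3.269×10^-5 m⁴
Effective length L_e = K·L = 1 × 4.32 = 4.320 m
P_cr = π²EI / L_e² = π² × 205×10⁹ × 3.269×10^-5 / 4.320² = 3.544×10^6 N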